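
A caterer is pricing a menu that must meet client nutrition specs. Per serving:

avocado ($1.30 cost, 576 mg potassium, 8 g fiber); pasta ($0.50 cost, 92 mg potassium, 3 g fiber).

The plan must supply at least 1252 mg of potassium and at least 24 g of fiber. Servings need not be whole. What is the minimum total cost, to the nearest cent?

$3.90

An LP optimum is at a vertex; with two nutrient constraints at most two foods are used. Check each candidate.
avocado only: max(1252/576, 24/8) = 3 servings → $3.90.
pasta only: max(1252/92, 24/3) = 13.61 servings → $6.80.
avocado + pasta with both tight: 1.56 servings and 3.839 servings → $3.95.
The minimum over all feasible corners is $3.90.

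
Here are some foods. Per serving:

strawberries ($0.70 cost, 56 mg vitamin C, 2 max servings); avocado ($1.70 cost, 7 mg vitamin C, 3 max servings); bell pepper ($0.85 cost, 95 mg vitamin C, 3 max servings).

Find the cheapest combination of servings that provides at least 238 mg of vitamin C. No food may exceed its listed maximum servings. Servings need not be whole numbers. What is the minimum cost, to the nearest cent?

Cost per mg of vitamin C: bell pepper $0.0089, strawberries $0.0125, avocado $0.2429.
Take 2.505 servings of bell pepper: +238.0 mg vitamin C for $2.13 (total $2.13, still need 0.0 mg).
Filling from the cheapest source first is optimal under one linear minimum: $2.13.

$2.13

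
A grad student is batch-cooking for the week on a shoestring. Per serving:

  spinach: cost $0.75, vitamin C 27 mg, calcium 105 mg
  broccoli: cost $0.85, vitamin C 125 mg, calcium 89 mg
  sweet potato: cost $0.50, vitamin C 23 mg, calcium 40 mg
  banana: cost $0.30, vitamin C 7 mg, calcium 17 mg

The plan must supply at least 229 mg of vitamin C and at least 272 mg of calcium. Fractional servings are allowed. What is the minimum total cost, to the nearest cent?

Minimising a linear cost over {vitamin C ≥ 229, calcium ≥ 272, servings ≥ 0} — the optimum is at a vertex, using one or two foods.
spinach only: max(229/27, 272/105) = 8.481 servings → $6.36.
broccoli only: max(229/125, 272/89) = 3.056 servings → $2.60.
sweet potato only: max(229/23, 272/40) = 9.957 servings → $4.98.
banana only: max(229/7, 272/17) = 32.71 servings → $9.81.
spinach + broccoli with both tight: 1.27 servings and 1.558 servings → $2.28.
spinach + sweet potato with both targets exact would need a negative amount; discard.
spinach + banana: intersection lies outside the first quadrant.
broccoli + sweet potato with both tight: 0.9834 servings and 4.612 servings → $3.14.
broccoli + banana with both tight: 1.324 servings and 9.067 servings → $3.85.
sweet potato + banana: the both-tight solution has a negative serving — not a feasible corner.
The minimum over all feasible corners is $2.28.

$2.28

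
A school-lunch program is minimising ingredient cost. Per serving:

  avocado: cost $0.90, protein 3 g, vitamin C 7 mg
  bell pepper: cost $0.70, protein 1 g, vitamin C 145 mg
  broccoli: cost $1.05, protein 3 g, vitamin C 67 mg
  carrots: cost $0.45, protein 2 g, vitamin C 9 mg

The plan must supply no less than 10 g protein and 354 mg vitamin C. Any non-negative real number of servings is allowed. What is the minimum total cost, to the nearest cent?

$3.29

At the optimum either one food covers both requirements or two foods hit both targets exactly; no other combination can be cheaper.
avocado only: max(10/3, 354/7) = 50.57 servings → $45.51.
bell pepper only: max(10/1, 354/145) = 10 servings → $7.00.
broccoli only: max(10/3, 354/67) = 5.284 servings → $5.55.
carrots only: max(10/2, 354/9) = 39.33 servings → $17.70.
avocado + bell pepper with both tight: 2.561 servings and 2.318 servings → $3.93.
avocado + broccoli: the both-tight solution has a negative serving — not a feasible corner.
avocado + carrots with both targets exact would need a negative amount; discard.
bell pepper + broccoli with both tight: 1.065 servings and 2.978 servings → $3.87.
bell pepper + carrots with both tight: 2.199 servings and 3.9 servings → $3.29.
broccoli + carrots: intersection lies outside the first quadrant.
The minimum over all feasible corners is $3.29.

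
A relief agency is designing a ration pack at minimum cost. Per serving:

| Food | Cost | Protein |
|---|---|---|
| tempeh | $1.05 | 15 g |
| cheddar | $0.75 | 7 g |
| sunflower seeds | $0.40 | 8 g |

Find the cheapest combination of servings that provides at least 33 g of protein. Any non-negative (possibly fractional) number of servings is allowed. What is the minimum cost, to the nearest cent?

$1.65

Cost per g of protein: sunflower seeds $0.0500, tempeh $0.0700, cheddar $0.1071.
With no serving limits, use only sunflower seeds: 33 g / 8 g = 4.125 servings × $0.40 = $1.65.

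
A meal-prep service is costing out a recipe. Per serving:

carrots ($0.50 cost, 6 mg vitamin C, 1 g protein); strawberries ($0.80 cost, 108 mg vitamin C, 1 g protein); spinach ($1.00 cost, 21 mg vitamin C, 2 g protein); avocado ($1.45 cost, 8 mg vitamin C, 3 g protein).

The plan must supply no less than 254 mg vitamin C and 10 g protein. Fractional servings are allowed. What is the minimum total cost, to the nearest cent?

Two binding constraints pin down two serving amounts, so the optimal mix uses at most two foods. The candidates are each food alone (scaled to the tighter of vitamin C/protein) and each pair with both constraints tight.
carrots only: max(254/6, 10/1) = 42.33 servings → $21.17.
strawberries only: max(254/108, 10/1) = 10 servings → $8.00.
spinach only: max(254/21, 10/2) = 12.1 servings → $12.10.
avocado only: max(254/8, 10/3) = 31.75 servings → $46.04.
carrots + strawberries with both tight: 8.098 servings and 1.902 servings → $5.57.
carrots + spinach: the both-tight solution has a negative serving — not a feasible corner.
carrots + avocado: intersection lies outside the first quadrant.
strawberries + spinach with both tight: 1.528 servings and 4.236 servings → $5.46.
strawberries + avocado with both tight: 2.158 servings and 2.614 servings → $5.52.
spinach + avocado: intersection lies outside the first quadrant.
The minimum over all feasible corners is $5.46.

$5.46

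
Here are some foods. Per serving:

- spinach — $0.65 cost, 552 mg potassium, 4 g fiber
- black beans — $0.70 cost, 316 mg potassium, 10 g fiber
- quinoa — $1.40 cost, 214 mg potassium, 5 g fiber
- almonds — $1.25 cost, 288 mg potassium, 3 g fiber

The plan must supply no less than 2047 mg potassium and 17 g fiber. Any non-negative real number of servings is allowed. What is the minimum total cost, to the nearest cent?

$2.50

An LP optimum is at a vertex; with two nutrient constraints at most two foods are used. Check each candidate.
spinach only: max(2047/552, 17/4) = 4.25 servings → $2.76.
black beans only: max(2047/316, 17/10) = 6.478 servings → $4.53.
quinoa only: max(2047/214, 17/5) = 9.565 servings → $13.39.
almonds only: max(2047/288, 17/3) = 7.108 servings → $8.88.
spinach + black beans with both tight: 3.547 servings and 0.281 servings → $2.50.
spinach + quinoa with both tight: 3.465 servings and 0.6282 servings → $3.13.
spinach + almonds with both tight: 2.47 servings and 2.373 servings → $4.57.
black beans + quinoa: intersection lies outside the first quadrant.
black beans + almonds with both targets exact would need a negative amount; discard.
quinoa + almonds with both targets exact would need a negative amount; discard.
So the least-cost plan costs $2.50.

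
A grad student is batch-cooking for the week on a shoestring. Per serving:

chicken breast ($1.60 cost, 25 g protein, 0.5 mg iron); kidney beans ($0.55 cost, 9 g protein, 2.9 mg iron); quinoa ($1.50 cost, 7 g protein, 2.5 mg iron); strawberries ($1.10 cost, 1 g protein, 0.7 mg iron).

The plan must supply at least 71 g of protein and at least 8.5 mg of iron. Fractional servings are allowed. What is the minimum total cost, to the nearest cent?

With two linear requirements the optimum uses one or two foods; enumerate the corners.
chicken breast only: max(71/25, 8.5/0.5) = 17 servings → $27.20.
kidney beans only: max(71/9, 8.5/2.9) = 7.889 servings → $4.34.
quinoa only: max(71/7, 8.5/2.5) = 10.14 servings → $15.21.
strawberries only: max(71/1, 8.5/0.7) = 71 servings → $78.10.
chicken breast + kidney beans with both tight: 1.903 servings and 2.603 servings → $4.48.
chicken breast + quinoa with both tight: 2 servings and 3 servings → $7.70.
chicken breast + strawberries with both tight: 2.424 servings and 10.41 servings → $15.33.
kidney beans + quinoa with both targets exact would need a negative amount; discard.
kidney beans + strawberries: intersection lies outside the first quadrant.
quinoa + strawberries with both targets exact would need a negative amount; discard.
The minimum over all feasible corners is $4.34.

$4.34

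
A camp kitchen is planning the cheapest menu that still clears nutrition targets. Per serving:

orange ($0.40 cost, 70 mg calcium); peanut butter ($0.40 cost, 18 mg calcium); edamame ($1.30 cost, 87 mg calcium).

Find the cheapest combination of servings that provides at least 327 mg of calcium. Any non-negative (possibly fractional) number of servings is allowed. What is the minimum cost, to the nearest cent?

Cost per mg of calcium: orange $0.0057, edamame $0.0149, peanut butter $0.0222.
With no serving limits, use only orange: 327 mg / 70 mg = 4.671 servings × $0.40 = $1.87.

$1.87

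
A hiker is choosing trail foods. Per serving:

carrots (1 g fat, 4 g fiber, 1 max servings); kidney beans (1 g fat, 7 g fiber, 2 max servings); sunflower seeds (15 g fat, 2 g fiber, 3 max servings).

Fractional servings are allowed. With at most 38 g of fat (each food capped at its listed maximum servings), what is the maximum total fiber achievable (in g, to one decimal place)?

22.7 g

Fiber per g fat: kidney beans 7, carrots 4, sunflower seeds 0.1333.
Take 2 servings of kidney beans: uses 2 g fat, +14.0 g fiber (running total 14.0 g).
Take 1 serving of carrots: uses 1 g fat, +4.0 g fiber (running total 18.0 g).
Take 2.333 servings of sunflower seeds: uses 35 g fat, +4.7 g fiber (running total 22.7 g).
Greedy by best ratio exhausts the fat allowance optimally: 22.7 g.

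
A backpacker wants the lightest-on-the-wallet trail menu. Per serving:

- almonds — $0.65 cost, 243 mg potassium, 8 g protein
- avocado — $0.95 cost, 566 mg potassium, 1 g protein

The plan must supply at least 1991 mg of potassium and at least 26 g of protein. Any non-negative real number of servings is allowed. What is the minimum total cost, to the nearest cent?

$4.06

The cheapest plan sits at a corner of the feasible region — with two constraints it uses at most two foods.
almonds only: max(1991/243, 26/8) = 8.193 servings → $5.33.
avocado only: max(1991/566, 26/1) = 26 servings → $24.70.
almonds + avocado with both tight: 2.97 servings and 2.243 servings → $4.06.
Cheapest feasible corner: $4.06.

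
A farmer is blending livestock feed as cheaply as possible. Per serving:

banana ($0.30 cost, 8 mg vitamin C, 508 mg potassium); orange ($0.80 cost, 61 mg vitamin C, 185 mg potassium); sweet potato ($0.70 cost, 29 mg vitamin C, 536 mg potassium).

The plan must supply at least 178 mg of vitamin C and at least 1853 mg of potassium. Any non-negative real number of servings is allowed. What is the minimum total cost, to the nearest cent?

banana only: max(178/8, 1853/508) = 22.25 servings → $6.67.
orange only: max(178/61, 1853/185) = 10.02 servings → $8.01.
sweet potato only: max(178/29, 1853/536) = 6.138 servings → $4.30.
banana + orange with both tight: 2.715 servings and 2.562 servings → $2.86.
banana + sweet potato with both targets exact would need a negative amount; discard.
orange + sweet potato with both tight: 1.525 servings and 2.931 servings → $3.27.
The minimum over all feasible corners is $2.86.

$2.86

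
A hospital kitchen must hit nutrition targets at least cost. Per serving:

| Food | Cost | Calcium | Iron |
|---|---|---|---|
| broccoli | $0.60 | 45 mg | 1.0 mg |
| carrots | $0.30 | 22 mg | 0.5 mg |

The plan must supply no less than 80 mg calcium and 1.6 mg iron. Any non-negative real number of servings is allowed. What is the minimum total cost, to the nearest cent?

$1.07

An LP optimum is at a vertex; with two nutrient constraints at most two foods are used. Check each candidate.
broccoli only: max(80/45, 1.6/1.0) = 1.778 servings → $1.07.
carrots only: max(80/22, 1.6/0.5) = 3.636 servings → $1.09.
broccoli + carrots: intersection lies outside the first quadrant.
So the least-cost plan costs $1.07.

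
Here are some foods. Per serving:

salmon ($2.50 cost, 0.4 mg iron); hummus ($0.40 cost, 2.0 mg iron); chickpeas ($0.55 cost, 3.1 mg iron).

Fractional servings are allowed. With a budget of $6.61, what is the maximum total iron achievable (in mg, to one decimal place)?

Iron per dollar: chickpeas 5.636, hummus 5, salmon 0.16.
With no serving limits, spend the whole cost allowance on chickpeas: $6.61 / $0.55 × 3.1 mg = 37.3 mg.

37.3 mg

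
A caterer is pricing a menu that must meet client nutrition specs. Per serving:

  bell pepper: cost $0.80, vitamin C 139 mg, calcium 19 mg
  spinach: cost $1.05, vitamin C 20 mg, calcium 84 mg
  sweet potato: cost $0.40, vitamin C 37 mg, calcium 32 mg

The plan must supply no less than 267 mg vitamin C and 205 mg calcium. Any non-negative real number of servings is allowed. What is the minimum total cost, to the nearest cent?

$2.71

At the optimum either one food covers both requirements or two foods hit both targets exactly; no other combination can be cheaper.
bell pepper only: max(267/139, 205/19) = 10.79 servings → $8.63.
spinach only: max(267/20, 205/84) = 13.35 servings → $14.02.
sweet potato only: max(267/37, 205/32) = 7.216 servings → $2.89.
bell pepper + spinach with both tight: 1.623 servings and 2.073 servings → $3.48.
bell pepper + sweet potato with both tight: 0.2561 servings and 6.254 servings → $2.71.
spinach + sweet potato with both targets exact would need a negative amount; discard.
Cheapest feasible corner: $2.71.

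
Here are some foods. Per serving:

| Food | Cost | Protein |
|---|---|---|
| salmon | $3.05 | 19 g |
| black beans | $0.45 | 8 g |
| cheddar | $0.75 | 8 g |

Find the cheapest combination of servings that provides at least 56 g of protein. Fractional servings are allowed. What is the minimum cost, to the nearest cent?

$3.15

Cost per g of protein: black beans $0.0563, cheddar $0.0938, salmon $0.1605.
With no serving limits, use only black beans: 56 g / 8 g = 7 servings × $0.45 = $3.15.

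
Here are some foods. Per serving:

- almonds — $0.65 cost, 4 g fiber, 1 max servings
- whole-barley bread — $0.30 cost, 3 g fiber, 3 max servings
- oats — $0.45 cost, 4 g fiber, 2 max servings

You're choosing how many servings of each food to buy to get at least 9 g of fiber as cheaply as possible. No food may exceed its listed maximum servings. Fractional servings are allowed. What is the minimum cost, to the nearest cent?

Cost per g of fiber: whole-barley bread $0.1000, oats $0.1125, almonds $0.1625.
Take 3 servings of whole-barley bread: +9.0 g fiber for $0.90 (total $0.90, still need 0.0 g).
Greedy by cheapest-per-g is optimal for a single linear constraint, so the minimum cost is $0.90.

$0.90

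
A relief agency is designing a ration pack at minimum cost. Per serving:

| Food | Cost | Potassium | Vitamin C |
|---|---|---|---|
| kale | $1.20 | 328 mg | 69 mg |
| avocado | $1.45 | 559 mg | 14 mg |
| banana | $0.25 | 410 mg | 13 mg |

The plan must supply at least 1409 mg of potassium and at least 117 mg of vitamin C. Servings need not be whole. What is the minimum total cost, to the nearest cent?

This is a tiny linear program; its minimum lies at a vertex of the feasible set. List the vertices and price them.
kale only: max(1409/328, 117/69) = 4.296 servings → $5.15.
avocado only: max(1409/559, 117/14) = 8.357 servings → $12.12.
banana only: max(1409/410, 117/13) = 9 servings → $2.25.
kale + avocado with both tight: 1.344 servings and 1.732 servings → $4.12.
kale + banana with both tight: 1.234 servings and 2.449 servings → $2.09.
avocado + banana with both targets exact would need a negative amount; discard.
The minimum over all feasible corners is $2.09.

$2.09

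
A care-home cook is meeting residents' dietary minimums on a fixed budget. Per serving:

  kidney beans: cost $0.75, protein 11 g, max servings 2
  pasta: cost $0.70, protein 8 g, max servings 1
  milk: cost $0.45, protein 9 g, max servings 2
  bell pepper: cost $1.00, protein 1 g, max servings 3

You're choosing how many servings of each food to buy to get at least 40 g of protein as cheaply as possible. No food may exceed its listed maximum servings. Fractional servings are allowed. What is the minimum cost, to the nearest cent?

$2.40

Cost per g of protein: milk $0.0500, kidney beans $0.0682, pasta $0.0875, bell pepper $1.0000.
Take 2 servings of milk: +18.0 g protein for $0.90 (total $0.90, still need 22.0 g).
Take 2 servings of kidney beans: +22.0 g protein for $1.50 (total $2.40, still need 0.0 g).
Greedy by cheapest-per-g is optimal for a single linear constraint, so the minimum cost is $2.40.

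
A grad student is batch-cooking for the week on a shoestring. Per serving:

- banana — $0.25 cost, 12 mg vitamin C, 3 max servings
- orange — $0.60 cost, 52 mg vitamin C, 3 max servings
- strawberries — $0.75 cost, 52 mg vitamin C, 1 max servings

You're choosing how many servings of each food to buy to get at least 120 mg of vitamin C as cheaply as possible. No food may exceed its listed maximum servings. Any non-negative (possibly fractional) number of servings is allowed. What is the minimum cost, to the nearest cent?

Cost per mg of vitamin C: orange $0.0115, strawberries $0.0144, banana $0.0208.
Take 2.308 servings of orange: +120.0 mg vitamin C for $1.38 (total $1.38, still need 0.0 mg).
Greedy by cheapest-per-mg is optimal for a single linear constraint, so the minimum cost is $1.38.

$1.38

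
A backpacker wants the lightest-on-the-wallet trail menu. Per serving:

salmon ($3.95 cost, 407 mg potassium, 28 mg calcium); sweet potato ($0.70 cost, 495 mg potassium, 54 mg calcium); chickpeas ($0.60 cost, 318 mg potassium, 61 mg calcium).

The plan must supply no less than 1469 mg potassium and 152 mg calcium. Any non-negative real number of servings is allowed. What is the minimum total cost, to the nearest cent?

Compare the cost at each extreme point of the feasible region.
salmon only: max(1469/407, 152/28) = 5.429 servings → $21.44.
sweet potato only: max(1469/495, 152/54) = 2.968 servings → $2.08.
chickpeas only: max(1469/318, 152/61) = 4.619 servings → $2.77.
salmon + sweet potato with both tight: 0.5033 servings and 2.554 servings → $3.78.
salmon + chickpeas with both tight: 2.592 servings and 1.302 servings → $11.02.
sweet potato + chickpeas: intersection lies outside the first quadrant.
So the least-cost plan costs $2.08.

$2.08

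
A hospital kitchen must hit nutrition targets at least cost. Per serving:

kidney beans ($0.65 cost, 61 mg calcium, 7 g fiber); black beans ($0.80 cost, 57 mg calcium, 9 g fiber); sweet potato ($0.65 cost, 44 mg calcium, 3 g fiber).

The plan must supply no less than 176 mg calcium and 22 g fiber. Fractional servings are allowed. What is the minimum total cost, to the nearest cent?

$2.02

An LP optimum is at a vertex; with two nutrient constraints at most two foods are used. Check each candidate.
kidney beans only: max(176/61, 22/7) = 3.143 servings → $2.04.
black beans only: max(176/57, 22/9) = 3.088 servings → $2.47.
sweet potato only: max(176/44, 22/3) = 7.333 servings → $4.77.
kidney beans + black beans with both tight: 2.2 servings and 0.7333 servings → $2.02.
kidney beans + sweet potato: the both-tight solution has a negative serving — not a feasible corner.
black beans + sweet potato with both tight: 1.956 servings and 1.467 servings → $2.52.
Cheapest feasible corner: $2.02.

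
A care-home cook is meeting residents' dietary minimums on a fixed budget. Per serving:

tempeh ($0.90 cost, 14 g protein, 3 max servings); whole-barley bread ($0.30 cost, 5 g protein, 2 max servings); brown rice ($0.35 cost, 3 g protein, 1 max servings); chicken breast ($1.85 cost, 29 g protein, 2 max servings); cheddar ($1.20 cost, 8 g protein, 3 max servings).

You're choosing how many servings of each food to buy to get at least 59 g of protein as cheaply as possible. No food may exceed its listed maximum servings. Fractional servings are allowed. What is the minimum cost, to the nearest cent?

$3.73

Cost per g of protein: whole-barley bread $0.0600, chicken breast $0.0638, tempeh $0.0643, brown rice $0.1167, cheddar $0.1500.
Take 2 servings of whole-barley bread: +10.0 g protein for $0.60 (total $0.60, still need 49.0 g).
Take 1.69 servings of chicken breast: +49.0 g protein for $3.13 (total $3.73, still need 0.0 g).
Greedy by cheapest-per-g is optimal for a single linear constraint, so the minimum cost is $3.73.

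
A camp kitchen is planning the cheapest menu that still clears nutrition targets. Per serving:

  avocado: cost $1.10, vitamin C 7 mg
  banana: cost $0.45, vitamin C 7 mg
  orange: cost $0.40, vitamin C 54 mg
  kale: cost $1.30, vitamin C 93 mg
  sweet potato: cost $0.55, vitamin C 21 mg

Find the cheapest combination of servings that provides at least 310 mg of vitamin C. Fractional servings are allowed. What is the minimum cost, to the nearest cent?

Cost per mg of vitamin C: orange $0.0074, kale $0.0140, sweet potato $0.0262, banana $0.0643, avocado $0.1571.
With no serving limits, use only orange: 310 mg / 54 mg = 5.741 servings × $0.40 = $2.30.

$2.30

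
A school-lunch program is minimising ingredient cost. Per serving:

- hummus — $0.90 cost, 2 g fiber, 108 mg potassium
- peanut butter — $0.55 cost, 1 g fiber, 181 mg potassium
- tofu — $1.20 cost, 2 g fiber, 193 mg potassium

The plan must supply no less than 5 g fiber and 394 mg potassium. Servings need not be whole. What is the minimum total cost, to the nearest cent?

Two binding constraints pin down two serving amounts, so the optimal mix uses at most two foods. The candidates are each food alone (scaled to the tighter of fiber/potassium) and each pair with both constraints tight.
hummus only: max(5/2, 394/108) = 3.648 servings → $3.28.
peanut butter only: max(5/1, 394/181) = 5 servings → $2.75.
tofu only: max(5/2, 394/193) = 2.5 servings → $3.00.
hummus + peanut butter with both tight: 2.012 servings and 0.9764 servings → $2.35.
hummus + tofu with both tight: 1.041 servings and 1.459 servings → $2.69.
peanut butter + tofu: intersection lies outside the first quadrant.
So the least-cost plan costs $2.35.

$2.35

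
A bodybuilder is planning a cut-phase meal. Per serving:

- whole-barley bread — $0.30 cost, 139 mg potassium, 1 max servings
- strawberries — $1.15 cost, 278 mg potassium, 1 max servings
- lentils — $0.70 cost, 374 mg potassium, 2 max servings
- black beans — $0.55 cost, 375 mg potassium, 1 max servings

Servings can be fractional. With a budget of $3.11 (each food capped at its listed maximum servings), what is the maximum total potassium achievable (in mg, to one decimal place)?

Potassium per dollar: black beans 681.8, lentils 534.3, whole-barley bread 463.3, strawberries 241.7.
Take 1 serving of black beans: spends $0.55, +375.0 mg potassium (running total 375.0 mg).
Take 2 servings of lentils: spends $1.40, +748.0 mg potassium (running total 1123.0 mg).
Take 1 serving of whole-barley bread: spends $0.30, +139.0 mg potassium (running total 1262.0 mg).
Take 0.7478 servings of strawberries: spends $0.86, +207.9 mg potassium (running total 1469.9 mg).
Greedy by best ratio exhausts the cost allowance optimally: 1469.9 mg.

1469.9 mg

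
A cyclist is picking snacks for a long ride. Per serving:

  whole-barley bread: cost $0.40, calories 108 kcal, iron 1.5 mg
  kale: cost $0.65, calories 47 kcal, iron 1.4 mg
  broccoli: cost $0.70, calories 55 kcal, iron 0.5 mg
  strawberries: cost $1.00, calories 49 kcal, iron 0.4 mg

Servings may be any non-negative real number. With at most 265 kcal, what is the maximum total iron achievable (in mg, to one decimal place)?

Iron per kcal: kale 0.02979, whole-barley bread 0.01389, broccoli 0.009091, strawberries 0.008163.
With no serving limits, spend the whole calories allowance on kale: 265 kcal / 47 kcal × 1.4 mg = 7.9 mg.

7.9 mg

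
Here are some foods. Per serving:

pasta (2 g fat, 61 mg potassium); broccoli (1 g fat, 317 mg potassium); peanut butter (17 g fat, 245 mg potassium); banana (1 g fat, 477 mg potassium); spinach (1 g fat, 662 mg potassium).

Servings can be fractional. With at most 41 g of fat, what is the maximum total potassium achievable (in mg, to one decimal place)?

Potassium per g fat: spinach 662, banana 477, broccoli 317, pasta 30.5, peanut butter 14.41.
With no serving limits, spend the whole fat allowance on spinach: 41 g / 1 g × 662 mg = 27142.0 mg.

27142.0 mg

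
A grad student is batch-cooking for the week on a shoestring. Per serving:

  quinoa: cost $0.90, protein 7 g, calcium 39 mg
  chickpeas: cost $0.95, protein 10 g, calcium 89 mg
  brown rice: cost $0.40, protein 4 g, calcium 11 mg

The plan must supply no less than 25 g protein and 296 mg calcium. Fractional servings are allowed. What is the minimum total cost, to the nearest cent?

$3.16

The cheapest plan sits at a corner of the feasible region — with two constraints it uses at most two foods.
quinoa only: max(25/7, 296/39) = 7.59 servings → $6.83.
chickpeas only: max(25/10, 296/89) = 3.326 servings → $3.16.
brown rice only: max(25/4, 296/11) = 26.91 servings → $10.76.
quinoa + chickpeas: the both-tight solution has a negative serving — not a feasible corner.
quinoa + brown rice: intersection lies outside the first quadrant.
chickpeas + brown rice: intersection lies outside the first quadrant.
The minimum over all feasible corners is $3.16.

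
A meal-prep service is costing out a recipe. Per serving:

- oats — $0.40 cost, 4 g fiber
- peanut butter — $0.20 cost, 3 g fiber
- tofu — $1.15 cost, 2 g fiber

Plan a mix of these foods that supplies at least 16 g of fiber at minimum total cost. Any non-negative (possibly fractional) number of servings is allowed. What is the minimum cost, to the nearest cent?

Cost per g of fiber: peanut butter $0.0667, oats $0.1000, tofu $0.5750.
With no serving limits, use only peanut butter: 16 g / 3 g = 5.333 servings × $0.20 = $1.07.

$1.07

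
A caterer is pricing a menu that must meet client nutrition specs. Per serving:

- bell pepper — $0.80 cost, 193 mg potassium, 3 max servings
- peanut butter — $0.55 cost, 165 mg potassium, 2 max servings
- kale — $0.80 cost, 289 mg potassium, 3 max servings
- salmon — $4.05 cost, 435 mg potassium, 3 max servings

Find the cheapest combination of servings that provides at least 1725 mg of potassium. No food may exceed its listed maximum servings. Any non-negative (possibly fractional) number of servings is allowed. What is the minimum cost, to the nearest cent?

$5.69

Cost per mg of potassium: kale $0.0028, peanut butter $0.0033, bell pepper $0.0041, salmon $0.0093.
Take 3 servings of kale: +867.0 mg potassium for $2.40 (total $2.40, still need 858.0 mg).
Take 2 servings of peanut butter: +330.0 mg potassium for $1.10 (total $3.50, still need 528.0 mg).
Take 2.736 servings of bell pepper: +528.0 mg potassium for $2.19 (total $5.69, still need 0.0 mg).
Filling from the cheapest source first is optimal under one linear minimum: $5.69.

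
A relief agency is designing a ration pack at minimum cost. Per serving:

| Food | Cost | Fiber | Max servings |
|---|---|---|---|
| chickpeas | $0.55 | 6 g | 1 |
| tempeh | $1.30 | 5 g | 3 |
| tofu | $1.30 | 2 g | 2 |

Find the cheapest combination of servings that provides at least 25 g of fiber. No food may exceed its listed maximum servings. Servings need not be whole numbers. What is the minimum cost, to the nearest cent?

$7.05

Cost per g of fiber: chickpeas $0.0917, tempeh $0.2600, tofu $0.6500.
Take 1 serving of chickpeas: +6.0 g fiber for $0.55 (total $0.55, still need 19.0 g).
Take 3 servings of tempeh: +15.0 g fiber for $3.90 (total $4.45, still need 4.0 g).
Take 2 servings of tofu: +4.0 g fiber for $2.60 (total $7.05, still need 0.0 g).
Filling from the cheapest source first is optimal under one linear minimum: $7.05.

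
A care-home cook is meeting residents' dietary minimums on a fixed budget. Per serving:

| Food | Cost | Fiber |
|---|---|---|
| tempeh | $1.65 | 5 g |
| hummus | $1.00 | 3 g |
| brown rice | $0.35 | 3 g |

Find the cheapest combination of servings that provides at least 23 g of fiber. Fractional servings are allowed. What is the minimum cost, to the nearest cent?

Cost per g of fiber: brown rice $0.1167, tempeh $0.3300, hummus $0.3333.
With no serving limits, use only brown rice: 23 g / 3 g = 7.667 servings × $0.35 = $2.68.

$2.68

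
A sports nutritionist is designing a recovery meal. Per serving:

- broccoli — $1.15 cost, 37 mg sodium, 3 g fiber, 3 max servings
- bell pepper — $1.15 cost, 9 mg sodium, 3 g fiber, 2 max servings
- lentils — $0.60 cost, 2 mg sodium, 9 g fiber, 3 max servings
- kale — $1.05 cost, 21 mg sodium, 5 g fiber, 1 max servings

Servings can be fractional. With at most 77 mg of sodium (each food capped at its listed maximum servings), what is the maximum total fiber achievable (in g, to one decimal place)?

Fiber per mg sodium: lentils 4.5, bell pepper 0.3333, kale 0.2381, broccoli 0.08108.
Take 3 servings of lentils: uses 6 mg sodium, +27.0 g fiber (running total 27.0 g).
Take 2 servings of bell pepper: uses 18 mg sodium, +6.0 g fiber (running total 33.0 g).
Take 1 serving of kale: uses 21 mg sodium, +5.0 g fiber (running total 38.0 g).
Take 0.8649 servings of broccoli: uses 32 mg sodium, +2.6 g fiber (running total 40.6 g).
Filling greedily by fiber-per-mg sodium is optimal for one linear limit, giving 40.6 g.

40.6 g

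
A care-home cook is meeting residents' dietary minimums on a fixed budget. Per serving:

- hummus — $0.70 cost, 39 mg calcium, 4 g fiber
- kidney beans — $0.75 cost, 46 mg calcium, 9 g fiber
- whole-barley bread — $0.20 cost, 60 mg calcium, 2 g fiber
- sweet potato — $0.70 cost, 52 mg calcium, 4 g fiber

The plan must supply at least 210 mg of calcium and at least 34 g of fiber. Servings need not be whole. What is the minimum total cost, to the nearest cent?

$2.86

Check every corner: each single food scaled to meet both minima, and each pair solved so both constraints bind.
hummus only: max(210/39, 34/4) = 8.5 servings → $5.95.
kidney beans only: max(210/46, 34/9) = 4.565 servings → $3.42.
whole-barley bread only: max(210/60, 34/2) = 17 servings → $3.40.
sweet potato only: max(210/52, 34/4) = 8.5 servings → $5.95.
hummus + kidney beans with both tight: 1.952 servings and 2.91 servings → $3.55.
hummus + whole-barley bread: the both-tight solution has a negative serving — not a feasible corner.
hummus + sweet potato: the both-tight solution has a negative serving — not a feasible corner.
kidney beans + whole-barley bread with both tight: 3.616 servings and 0.7277 servings → $2.86.
kidney beans + sweet potato with both tight: 3.268 servings and 1.148 servings → $3.25.
whole-barley bread + sweet potato with both targets exact would need a negative amount; discard.
So the least-cost plan costs $2.86.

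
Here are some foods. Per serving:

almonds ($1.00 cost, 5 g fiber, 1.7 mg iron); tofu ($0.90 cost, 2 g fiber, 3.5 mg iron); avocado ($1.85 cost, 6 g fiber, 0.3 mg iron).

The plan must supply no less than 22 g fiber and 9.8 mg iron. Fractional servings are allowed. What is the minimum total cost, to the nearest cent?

$4.81

An LP optimum is at a vertex; with two nutrient constraints at most two foods are used. Check each candidate.
almonds only: max(22/5, 9.8/1.7) = 5.765 servings → $5.76.
tofu only: max(22/2, 9.8/3.5) = 11 servings → $9.90.
avocado only: max(22/6, 9.8/0.3) = 32.67 servings → $60.43.
almonds + tofu with both tight: 4.071 servings and 0.8227 servings → $4.81.
almonds + avocado: the both-tight solution has a negative serving — not a feasible corner.
tofu + avocado with both tight: 2.559 servings and 2.814 servings → $7.51.
The minimum over all feasible corners is $4.81.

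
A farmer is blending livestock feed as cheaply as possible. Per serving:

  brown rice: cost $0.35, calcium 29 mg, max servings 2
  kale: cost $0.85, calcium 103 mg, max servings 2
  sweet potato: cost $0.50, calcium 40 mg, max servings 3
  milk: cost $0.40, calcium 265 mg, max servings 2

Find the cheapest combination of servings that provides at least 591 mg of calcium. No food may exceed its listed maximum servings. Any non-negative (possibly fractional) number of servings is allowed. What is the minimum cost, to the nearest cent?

Cost per mg of calcium: milk $0.0015, kale $0.0083, brown rice $0.0121, sweet potato $0.0125.
Take 2 servings of milk: +530.0 mg calcium for $0.80 (total $0.80, still need 61.0 mg).
Take 0.5922 servings of kale: +61.0 mg calcium for $0.50 (total $1.30, still need 0.0 mg).
Filling from the cheapest source first is optimal under one linear minimum: $1.30.

$1.30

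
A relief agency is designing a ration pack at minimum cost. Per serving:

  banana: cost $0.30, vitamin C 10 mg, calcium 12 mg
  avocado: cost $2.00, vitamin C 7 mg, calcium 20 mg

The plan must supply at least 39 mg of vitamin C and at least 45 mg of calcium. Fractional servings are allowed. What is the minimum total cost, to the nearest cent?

$1.17

banana only: max(39/10, 45/12) = 3.9 servings → $1.17.
avocado only: max(39/7, 45/20) = 5.571 servings → $11.14.
banana + avocado: the both-tight solution has a negative serving — not a feasible corner.
Cheapest feasible corner: $1.17.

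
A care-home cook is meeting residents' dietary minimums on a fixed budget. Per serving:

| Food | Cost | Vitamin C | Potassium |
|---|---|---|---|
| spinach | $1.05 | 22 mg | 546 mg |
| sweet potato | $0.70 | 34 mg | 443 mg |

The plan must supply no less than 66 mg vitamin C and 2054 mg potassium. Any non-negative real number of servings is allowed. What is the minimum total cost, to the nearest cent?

A basic optimal solution has at most two foods positive. Try each food alone and each pair with both targets met exactly.
spinach only: max(66/22, 2054/546) = 3.762 servings → $3.95.
sweet potato only: max(66/34, 2054/443) = 4.637 servings → $3.25.
spinach + sweet potato: the both-tight solution has a negative serving — not a feasible corner.
Cheapest feasible corner: $3.25.

$3.25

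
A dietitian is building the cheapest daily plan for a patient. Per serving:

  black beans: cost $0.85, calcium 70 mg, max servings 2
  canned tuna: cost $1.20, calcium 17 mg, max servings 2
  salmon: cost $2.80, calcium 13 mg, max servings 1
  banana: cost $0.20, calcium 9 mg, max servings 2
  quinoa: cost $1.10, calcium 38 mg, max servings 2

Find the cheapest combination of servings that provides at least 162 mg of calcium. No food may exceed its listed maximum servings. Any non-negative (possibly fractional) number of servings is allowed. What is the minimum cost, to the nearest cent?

$2.22

Cost per mg of calcium: black beans $0.0121, banana $0.0222, quinoa $0.0289, canned tuna $0.0706, salmon $0.2154.
Take 2 servings of black beans: +140.0 mg calcium for $1.70 (total $1.70, still need 22.0 mg).
Take 2 servings of banana: +18.0 mg calcium for $0.40 (total $2.10, still need 4.0 mg).
Take 0.1053 servings of quinoa: +4.0 mg calcium for $0.12 (total $2.22, still need 0.0 mg).
Filling from the cheapest source first is optimal under one linear minimum: $2.22.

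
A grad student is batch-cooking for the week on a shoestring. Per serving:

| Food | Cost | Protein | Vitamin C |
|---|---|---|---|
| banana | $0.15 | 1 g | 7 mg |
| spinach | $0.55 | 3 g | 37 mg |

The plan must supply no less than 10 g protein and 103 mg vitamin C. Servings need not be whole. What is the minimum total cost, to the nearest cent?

Two binding constraints pin down two serving amounts, so the optimal mix uses at most two foods. The candidates are each food alone (scaled to the tighter of protein/vitamin C) and each pair with both constraints tight.
banana only: max(10/1, 103/7) = 14.71 servings → $2.21.
spinach only: max(10/3, 103/37) = 3.333 servings → $1.83.
banana + spinach with both tight: 3.812 servings and 2.062 servings → $1.71.
The minimum over all feasible corners is $1.71.

$1.71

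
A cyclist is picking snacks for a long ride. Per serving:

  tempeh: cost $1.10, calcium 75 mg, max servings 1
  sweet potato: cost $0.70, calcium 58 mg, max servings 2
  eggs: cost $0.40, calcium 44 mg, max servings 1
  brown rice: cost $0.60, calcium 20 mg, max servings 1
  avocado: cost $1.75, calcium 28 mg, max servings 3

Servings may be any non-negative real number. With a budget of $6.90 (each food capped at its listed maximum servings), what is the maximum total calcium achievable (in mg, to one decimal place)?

309.4 mg

Calcium per dollar: eggs 110, sweet potato 82.86, tempeh 68.18, brown rice 33.33, avocado 16.
Take 1 serving of eggs: spends $0.40, +44.0 mg calcium (running total 44.0 mg).
Take 2 servings of sweet potato: spends $1.40, +116.0 mg calcium (running total 160.0 mg).
Take 1 serving of tempeh: spends $1.10, +75.0 mg calcium (running total 235.0 mg).
Take 1 serving of brown rice: spends $0.60, +20.0 mg calcium (running total 255.0 mg).
Take 1.943 servings of avocado: spends $3.40, +54.4 mg calcium (running total 309.4 mg).
Greedy by best ratio exhausts the cost allowance optimally: 309.4 mg.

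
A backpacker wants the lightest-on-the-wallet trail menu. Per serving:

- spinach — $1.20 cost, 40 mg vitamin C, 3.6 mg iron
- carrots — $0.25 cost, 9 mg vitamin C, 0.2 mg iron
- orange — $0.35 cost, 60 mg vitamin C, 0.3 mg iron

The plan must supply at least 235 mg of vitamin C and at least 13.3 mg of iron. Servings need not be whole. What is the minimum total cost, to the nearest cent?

$4.82

Two binding constraints pin down two serving amounts, so the optimal mix uses at most two foods. The candidates are each food alone (scaled to the tighter of vitamin C/iron) and each pair with both constraints tight.
spinach only: max(235/40, 13.3/3.6) = 5.875 servings → $7.05.
carrots only: max(235/9, 13.3/0.2) = 66.5 servings → $16.62.
orange only: max(235/60, 13.3/0.3) = 44.33 servings → $15.52.
spinach + carrots with both tight: 2.98 servings and 12.87 servings → $6.79.
spinach + orange with both tight: 3.566 servings and 1.539 servings → $4.82.
carrots + orange with both targets exact would need a negative amount; discard.
Cheapest feasible corner: $4.82.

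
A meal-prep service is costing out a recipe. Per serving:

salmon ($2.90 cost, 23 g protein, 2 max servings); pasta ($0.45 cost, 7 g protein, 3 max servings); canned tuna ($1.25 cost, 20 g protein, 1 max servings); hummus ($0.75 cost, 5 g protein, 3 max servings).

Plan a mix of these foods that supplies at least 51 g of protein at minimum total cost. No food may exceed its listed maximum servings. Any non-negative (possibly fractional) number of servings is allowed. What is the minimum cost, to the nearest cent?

Cost per g of protein: canned tuna $0.0625, pasta $0.0643, salmon $0.1261, hummus $0.1500.
Take 1 serving of canned tuna: +20.0 g protein for $1.25 (total $1.25, still need 31.0 g).
Take 3 servings of pasta: +21.0 g protein for $1.35 (total $2.60, still need 10.0 g).
Take 0.4348 servings of salmon: +10.0 g protein for $1.26 (total $3.86, still need 0.0 g).
Greedy by cheapest-per-g is optimal for a single linear constraint, so the minimum cost is $3.86.

$3.86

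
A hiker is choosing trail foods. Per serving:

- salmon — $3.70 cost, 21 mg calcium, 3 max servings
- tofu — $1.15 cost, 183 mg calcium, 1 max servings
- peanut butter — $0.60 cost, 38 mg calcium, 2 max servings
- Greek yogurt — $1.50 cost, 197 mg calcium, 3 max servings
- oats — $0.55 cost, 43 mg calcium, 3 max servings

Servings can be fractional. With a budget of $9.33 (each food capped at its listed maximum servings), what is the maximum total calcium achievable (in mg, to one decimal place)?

983.7 mg

Calcium per dollar: tofu 159.1, Greek yogurt 131.3, oats 78.18, peanut butter 63.33, salmon 5.676.
Take 1 serving of tofu: spends $1.15, +183.0 mg calcium (running total 183.0 mg).
Take 3 servings of Greek yogurt: spends $4.50, +591.0 mg calcium (running total 774.0 mg).
Take 3 servings of oats: spends $1.65, +129.0 mg calcium (running total 903.0 mg).
Take 2 servings of peanut butter: spends $1.20, +76.0 mg calcium (running total 979.0 mg).
Take 0.2243 servings of salmon: spends $0.83, +4.7 mg calcium (running total 983.7 mg).
Greedy by best ratio exhausts the cost allowance optimally: 983.7 mg.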